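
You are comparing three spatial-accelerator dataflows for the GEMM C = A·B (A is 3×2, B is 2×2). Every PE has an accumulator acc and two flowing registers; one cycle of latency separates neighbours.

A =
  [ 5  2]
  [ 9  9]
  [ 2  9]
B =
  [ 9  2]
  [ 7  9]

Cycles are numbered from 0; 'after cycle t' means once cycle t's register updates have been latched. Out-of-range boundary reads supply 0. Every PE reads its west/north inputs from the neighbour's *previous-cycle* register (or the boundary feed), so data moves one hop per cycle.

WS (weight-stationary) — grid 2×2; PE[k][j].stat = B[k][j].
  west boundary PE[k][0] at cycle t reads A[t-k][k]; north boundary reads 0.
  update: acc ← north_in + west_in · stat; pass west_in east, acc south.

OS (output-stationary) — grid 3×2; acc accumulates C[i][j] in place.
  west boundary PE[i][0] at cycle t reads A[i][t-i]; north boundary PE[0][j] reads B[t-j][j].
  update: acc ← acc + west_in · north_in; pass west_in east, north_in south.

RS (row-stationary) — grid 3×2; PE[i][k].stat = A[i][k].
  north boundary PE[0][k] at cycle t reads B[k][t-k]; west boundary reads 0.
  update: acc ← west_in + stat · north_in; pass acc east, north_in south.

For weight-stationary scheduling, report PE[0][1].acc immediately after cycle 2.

Tracing WS — 2×2 array, target PE[0][1]:
  t=0 PE[0][0]: acc=45 h=5 v=45
  t=0 PE[0][1]: acc=0 h=0 v=0
  t=1 PE[0][0]: acc=81 h=9 v=81
  t=1 PE[0][1]: acc=10 h=5 v=10
  t=2 PE[0][0]: acc=18 h=2 v=18
  t=2 PE[0][1]: acc=18 h=9 v=18

PE[0][1].acc = 18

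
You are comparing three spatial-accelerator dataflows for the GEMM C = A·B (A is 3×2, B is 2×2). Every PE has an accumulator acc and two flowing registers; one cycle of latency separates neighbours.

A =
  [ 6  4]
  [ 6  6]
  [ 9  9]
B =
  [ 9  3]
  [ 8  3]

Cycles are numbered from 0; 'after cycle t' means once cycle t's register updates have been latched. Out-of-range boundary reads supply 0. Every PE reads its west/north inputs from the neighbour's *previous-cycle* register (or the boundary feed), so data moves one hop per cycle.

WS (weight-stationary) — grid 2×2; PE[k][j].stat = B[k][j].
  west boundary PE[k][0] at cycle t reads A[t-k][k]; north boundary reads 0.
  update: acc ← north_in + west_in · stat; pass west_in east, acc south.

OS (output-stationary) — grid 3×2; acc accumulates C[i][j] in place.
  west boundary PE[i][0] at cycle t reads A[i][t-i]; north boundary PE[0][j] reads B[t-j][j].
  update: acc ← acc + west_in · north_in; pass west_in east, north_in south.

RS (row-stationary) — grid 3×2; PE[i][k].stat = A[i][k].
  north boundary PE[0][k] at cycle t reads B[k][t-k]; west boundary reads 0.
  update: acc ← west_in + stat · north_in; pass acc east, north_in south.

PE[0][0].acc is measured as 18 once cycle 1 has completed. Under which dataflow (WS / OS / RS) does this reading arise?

dataflow = RS

WS [2×2] PE[0][0] across cycles:
  c0 r0c0: 54 / 6 / 54
  c1 r0c0: 54 / 6 / 54
OS [3×2] PE[0][0] across cycles:
  c0 r0c0: 54 / 6 / 9
  c1 r0c0: 86 / 4 / 8
RS [3×2] PE[0][0] across cycles:
  c0 r0c0: 54 / 54 / 9
  c1 r0c0: 18 / 18 / 3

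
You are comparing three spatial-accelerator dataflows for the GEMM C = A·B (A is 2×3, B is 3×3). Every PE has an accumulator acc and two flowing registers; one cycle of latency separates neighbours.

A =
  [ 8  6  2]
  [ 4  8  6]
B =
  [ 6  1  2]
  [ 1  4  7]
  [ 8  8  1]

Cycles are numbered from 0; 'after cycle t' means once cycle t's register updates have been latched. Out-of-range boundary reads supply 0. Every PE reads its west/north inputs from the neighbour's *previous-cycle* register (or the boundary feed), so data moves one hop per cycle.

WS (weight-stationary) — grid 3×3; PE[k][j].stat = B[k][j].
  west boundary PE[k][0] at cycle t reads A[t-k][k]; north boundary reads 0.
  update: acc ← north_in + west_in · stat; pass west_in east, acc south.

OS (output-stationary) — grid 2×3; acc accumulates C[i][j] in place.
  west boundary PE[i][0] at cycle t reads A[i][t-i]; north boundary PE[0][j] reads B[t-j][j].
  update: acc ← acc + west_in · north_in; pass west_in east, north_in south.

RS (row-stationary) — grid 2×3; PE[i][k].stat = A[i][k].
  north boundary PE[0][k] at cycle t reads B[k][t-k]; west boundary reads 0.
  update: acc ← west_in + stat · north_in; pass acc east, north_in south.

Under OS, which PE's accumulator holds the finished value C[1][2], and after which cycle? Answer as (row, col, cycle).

(row, col, cycle) = (1, 2, 5)

OS — PE[1][2] is where C[1][2] collects:
  t=0 PE[1][2]: acc=0 h=0 v=0
  t=1 PE[1][2]: acc=0 h=0 v=0
  t=2 PE[1][2]: acc=0 h=0 v=0
  t=3 PE[1][2]: acc=8 h=4 v=2
  t=4 PE[1][2]: acc=64 h=8 v=7
  t=5 PE[1][2]: acc=70 h=6 v=1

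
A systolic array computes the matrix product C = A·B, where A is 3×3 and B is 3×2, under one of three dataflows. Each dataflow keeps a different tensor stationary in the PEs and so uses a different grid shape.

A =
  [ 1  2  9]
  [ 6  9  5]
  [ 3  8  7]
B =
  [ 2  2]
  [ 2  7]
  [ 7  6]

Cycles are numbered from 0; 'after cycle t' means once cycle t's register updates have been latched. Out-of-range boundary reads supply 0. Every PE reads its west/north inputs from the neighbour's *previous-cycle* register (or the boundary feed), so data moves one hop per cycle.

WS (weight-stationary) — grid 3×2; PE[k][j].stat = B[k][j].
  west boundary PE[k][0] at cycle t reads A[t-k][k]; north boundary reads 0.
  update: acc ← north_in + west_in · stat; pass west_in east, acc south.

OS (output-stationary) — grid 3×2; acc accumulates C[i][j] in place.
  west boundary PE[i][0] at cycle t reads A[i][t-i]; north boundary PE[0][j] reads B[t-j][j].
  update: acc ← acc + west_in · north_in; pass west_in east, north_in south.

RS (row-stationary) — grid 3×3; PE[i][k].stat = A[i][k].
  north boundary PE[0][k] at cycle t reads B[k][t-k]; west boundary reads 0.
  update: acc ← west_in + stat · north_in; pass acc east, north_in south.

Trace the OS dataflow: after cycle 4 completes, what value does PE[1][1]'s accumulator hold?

OS (3×2). Following PE[1][1] plus its west/north inputs:
  step 0 · PE0,1: acc=0; fwd→0 fwd↓0
  step 0 · PE1,0: acc=0; fwd→0 fwd↓0
  step 0 · PE1,1: acc=0; fwd→0 fwd↓0
  step 1 · PE0,1: acc=2; fwd→1 fwd↓2
  step 1 · PE1,0: acc=12; fwd→6 fwd↓2
  step 1 · PE1,1: acc=0; fwd→0 fwd↓0
  step 2 · PE0,1: acc=16; fwd→2 fwd↓7
  step 2 · PE1,0: acc=30; fwd→9 fwd↓2
  step 2 · PE1,1: acc=12; fwd→6 fwd↓2
  step 3 · PE0,1: acc=70; fwd→9 fwd↓6
  step 3 · PE1,0: acc=65; fwd→5 fwd↓7
  step 3 · PE1,1: acc=75; fwd→9 fwd↓7
  step 4 · PE0,1: acc=70; fwd→0 fwd↓0
  step 4 · PE1,0: acc=65; fwd→0 fwd↓0
  step 4 · PE1,1: acc=105; fwd→5 fwd↓6

PE[1][1].acc = 105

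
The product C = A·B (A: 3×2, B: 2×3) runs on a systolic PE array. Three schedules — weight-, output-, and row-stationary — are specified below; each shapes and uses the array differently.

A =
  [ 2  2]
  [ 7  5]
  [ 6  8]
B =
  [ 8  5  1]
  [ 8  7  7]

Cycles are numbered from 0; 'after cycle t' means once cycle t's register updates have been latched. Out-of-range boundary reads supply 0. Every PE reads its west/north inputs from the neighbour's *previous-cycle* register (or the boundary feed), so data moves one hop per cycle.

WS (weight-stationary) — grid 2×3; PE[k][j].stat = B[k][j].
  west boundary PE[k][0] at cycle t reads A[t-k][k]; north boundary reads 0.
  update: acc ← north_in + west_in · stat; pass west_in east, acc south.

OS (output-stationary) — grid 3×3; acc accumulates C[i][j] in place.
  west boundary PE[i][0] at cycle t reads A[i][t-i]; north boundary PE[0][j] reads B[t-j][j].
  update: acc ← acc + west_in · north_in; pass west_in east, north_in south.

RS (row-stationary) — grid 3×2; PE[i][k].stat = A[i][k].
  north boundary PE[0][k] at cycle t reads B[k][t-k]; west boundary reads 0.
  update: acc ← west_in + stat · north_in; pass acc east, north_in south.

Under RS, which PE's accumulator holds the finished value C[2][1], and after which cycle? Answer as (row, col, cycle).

RS: C[2][1] accumulates in PE[2][1]:
  c0 r2c1: 0 / 0 / 0
  c1 r2c1: 0 / 0 / 0
  c2 r2c1: 0 / 0 / 0
  c3 r2c1: 112 / 112 / 8
  c4 r2c1: 86 / 86 / 7

(row, col, cycle) = (2, 1, 4)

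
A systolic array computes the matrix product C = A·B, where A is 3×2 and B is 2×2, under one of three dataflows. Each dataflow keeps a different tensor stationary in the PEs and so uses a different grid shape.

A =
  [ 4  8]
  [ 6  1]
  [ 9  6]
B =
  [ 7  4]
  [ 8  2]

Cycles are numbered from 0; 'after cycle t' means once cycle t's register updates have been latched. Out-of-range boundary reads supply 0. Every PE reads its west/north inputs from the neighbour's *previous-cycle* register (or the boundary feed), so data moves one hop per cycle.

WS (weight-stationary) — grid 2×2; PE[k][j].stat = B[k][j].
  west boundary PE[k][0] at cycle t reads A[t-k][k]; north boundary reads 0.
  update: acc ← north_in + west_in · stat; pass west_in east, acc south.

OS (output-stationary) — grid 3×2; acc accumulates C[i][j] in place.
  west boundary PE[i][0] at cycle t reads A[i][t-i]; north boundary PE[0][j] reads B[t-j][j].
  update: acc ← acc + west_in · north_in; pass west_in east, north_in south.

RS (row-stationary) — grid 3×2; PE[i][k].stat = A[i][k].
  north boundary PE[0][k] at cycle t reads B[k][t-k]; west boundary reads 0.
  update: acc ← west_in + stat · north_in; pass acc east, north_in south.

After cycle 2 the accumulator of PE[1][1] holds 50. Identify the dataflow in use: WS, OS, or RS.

Under WS (2×2), PE[1][1]:
  c0 r1c1: 0 / 0 / 0
  c1 r1c1: 0 / 0 / 0
  c2 r1c1: 32 / 8 / 32
Under OS (3×2), PE[1][1]:
  c0 r1c1: 0 / 0 / 0
  c1 r1c1: 0 / 0 / 0
  c2 r1c1: 24 / 6 / 4
Under RS (3×2), PE[1][1]:
  c0 r1c1: 0 / 0 / 0
  c1 r1c1: 0 / 0 / 0
  c2 r1c1: 50 / 50 / 8

dataflow = RS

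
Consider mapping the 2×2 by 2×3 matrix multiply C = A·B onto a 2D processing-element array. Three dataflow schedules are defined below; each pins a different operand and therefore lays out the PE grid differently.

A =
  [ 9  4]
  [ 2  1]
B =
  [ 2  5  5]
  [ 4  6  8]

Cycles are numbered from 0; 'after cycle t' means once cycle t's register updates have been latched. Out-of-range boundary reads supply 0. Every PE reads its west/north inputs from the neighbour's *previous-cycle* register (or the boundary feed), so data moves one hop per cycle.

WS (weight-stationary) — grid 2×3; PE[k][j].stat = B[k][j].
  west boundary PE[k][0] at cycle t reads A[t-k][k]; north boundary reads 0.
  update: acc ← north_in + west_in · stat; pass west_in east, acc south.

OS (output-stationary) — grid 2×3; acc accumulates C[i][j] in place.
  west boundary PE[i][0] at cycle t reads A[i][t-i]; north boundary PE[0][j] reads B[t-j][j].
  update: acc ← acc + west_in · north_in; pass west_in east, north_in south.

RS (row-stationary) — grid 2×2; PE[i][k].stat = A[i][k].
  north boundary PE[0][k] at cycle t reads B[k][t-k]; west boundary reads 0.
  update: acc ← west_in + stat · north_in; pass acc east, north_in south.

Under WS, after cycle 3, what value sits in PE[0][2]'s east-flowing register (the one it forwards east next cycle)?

WS (2×3). Following PE[0][2] plus its west/north inputs:
  [0] (0,1) acc=0 (h:0 v:0)
  [0] (0,2) acc=0 (h:0 v:0)
  [1] (0,1) acc=45 (h:9 v:45)
  [1] (0,2) acc=0 (h:0 v:0)
  [2] (0,1) acc=10 (h:2 v:10)
  [2] (0,2) acc=45 (h:9 v:45)
  [3] (0,1) acc=0 (h:0 v:0)
  [3] (0,2) acc=10 (h:2 v:10)

register = 2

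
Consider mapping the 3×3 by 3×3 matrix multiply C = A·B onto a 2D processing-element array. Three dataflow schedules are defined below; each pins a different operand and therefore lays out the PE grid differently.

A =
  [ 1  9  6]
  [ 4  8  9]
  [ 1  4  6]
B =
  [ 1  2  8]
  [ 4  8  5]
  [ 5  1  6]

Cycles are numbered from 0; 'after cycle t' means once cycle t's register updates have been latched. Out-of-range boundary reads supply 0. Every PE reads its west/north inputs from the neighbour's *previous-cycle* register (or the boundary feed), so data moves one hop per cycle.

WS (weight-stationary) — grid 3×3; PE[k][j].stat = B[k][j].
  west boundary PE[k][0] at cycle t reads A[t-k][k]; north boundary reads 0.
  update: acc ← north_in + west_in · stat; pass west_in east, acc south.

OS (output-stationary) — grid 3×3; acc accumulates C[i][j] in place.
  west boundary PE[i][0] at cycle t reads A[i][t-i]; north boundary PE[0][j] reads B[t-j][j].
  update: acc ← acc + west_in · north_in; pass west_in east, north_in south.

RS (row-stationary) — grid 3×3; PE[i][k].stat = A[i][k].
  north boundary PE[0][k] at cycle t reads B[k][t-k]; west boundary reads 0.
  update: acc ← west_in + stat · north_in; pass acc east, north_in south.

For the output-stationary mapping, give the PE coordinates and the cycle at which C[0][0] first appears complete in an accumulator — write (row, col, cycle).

(row, col, cycle) = (0, 0, 2)

Under OS, C[0][0] lands at PE[0][0]:
  cycle 0: PE[0][0] → acc 1, east 1, south 1
  cycle 1: PE[0][0] → acc 37, east 9, south 4
  cycle 2: PE[0][0] → acc 67, east 6, south 5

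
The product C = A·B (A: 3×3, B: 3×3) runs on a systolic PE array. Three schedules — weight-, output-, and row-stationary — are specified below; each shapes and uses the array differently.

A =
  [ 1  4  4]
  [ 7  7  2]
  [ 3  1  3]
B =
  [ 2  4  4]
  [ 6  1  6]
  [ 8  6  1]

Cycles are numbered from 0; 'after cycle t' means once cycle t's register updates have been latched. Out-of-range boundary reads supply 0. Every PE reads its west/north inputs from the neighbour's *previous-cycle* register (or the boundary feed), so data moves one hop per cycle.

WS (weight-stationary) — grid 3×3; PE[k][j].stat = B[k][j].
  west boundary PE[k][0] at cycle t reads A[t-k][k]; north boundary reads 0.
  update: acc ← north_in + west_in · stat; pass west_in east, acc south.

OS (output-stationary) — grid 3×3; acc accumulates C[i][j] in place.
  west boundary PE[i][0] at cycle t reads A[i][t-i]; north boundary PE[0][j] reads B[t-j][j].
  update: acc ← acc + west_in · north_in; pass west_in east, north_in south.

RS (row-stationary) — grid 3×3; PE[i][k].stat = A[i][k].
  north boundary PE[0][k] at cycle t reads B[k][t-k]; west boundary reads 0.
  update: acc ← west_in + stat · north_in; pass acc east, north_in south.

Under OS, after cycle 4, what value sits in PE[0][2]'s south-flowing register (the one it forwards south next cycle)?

OS (3×3). Following PE[0][2] plus its west/north inputs:
  step 0 · PE0,1: acc=0; fwd→0 fwd↓0
  step 0 · PE0,2: acc=0; fwd→0 fwd↓0
  step 1 · PE0,1: acc=4; fwd→1 fwd↓4
  step 1 · PE0,2: acc=0; fwd→0 fwd↓0
  step 2 · PE0,1: acc=8; fwd→4 fwd↓1
  step 2 · PE0,2: acc=4; fwd→1 fwd↓4
  step 3 · PE0,1: acc=32; fwd→4 fwd↓6
  step 3 · PE0,2: acc=28; fwd→4 fwd↓6
  step 4 · PE0,1: acc=32; fwd→0 fwd↓0
  step 4 · PE0,2: acc=32; fwd→4 fwd↓1

register = 1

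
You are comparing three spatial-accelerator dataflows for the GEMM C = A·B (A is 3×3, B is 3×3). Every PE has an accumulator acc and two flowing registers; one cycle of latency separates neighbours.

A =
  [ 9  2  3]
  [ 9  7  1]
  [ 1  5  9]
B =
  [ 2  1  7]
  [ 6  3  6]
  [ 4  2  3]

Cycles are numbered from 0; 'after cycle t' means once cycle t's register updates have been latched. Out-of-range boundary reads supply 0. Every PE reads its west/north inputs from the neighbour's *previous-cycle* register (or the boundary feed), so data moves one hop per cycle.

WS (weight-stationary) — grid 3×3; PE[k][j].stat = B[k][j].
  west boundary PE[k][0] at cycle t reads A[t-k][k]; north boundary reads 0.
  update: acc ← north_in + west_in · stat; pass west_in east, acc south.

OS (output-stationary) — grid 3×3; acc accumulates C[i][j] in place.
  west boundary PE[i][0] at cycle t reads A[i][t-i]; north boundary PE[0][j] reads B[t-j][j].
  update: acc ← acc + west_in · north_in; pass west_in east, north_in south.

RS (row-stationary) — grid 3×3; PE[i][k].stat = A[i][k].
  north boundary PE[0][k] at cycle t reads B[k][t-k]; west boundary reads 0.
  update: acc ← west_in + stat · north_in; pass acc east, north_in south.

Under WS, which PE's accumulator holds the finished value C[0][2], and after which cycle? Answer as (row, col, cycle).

(row, col, cycle) = (2, 2, 4)

WS: C[0][2] accumulates in PE[2][2]:
  c0 r2c2: 0 / 0 / 0
  c1 r2c2: 0 / 0 / 0
  c2 r2c2: 0 / 0 / 0
  c3 r2c2: 0 / 0 / 0
  c4 r2c2: 84 / 3 / 84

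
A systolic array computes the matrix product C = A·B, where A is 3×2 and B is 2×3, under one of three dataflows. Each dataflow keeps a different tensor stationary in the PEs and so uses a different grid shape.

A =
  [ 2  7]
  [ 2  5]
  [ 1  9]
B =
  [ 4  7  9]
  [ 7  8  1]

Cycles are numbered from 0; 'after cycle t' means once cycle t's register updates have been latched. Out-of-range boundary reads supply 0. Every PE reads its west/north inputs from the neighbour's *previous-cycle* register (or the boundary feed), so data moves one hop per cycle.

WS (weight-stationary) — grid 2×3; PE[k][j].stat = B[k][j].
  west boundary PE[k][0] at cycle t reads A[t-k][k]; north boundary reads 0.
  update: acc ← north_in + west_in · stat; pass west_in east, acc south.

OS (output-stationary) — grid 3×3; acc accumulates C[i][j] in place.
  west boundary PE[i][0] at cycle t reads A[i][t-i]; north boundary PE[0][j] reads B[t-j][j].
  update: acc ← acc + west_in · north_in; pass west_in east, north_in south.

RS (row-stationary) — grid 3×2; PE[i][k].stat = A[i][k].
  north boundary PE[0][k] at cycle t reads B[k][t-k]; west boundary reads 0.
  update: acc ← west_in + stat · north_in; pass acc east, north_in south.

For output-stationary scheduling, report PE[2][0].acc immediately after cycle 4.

OS on a 3×3 grid — tracing PE[2][0] and its feeders:
  [0] (1,0) acc=0 (h:0 v:0)
  [0] (2,0) acc=0 (h:0 v:0)
  [1] (1,0) acc=8 (h:2 v:4)
  [1] (2,0) acc=0 (h:0 v:0)
  [2] (1,0) acc=43 (h:5 v:7)
  [2] (2,0) acc=4 (h:1 v:4)
  [3] (1,0) acc=43 (h:0 v:0)
  [3] (2,0) acc=67 (h:9 v:7)
  [4] (1,0) acc=43 (h:0 v:0)
  [4] (2,0) acc=67 (h:0 v:0)

PE[2][0].acc = 67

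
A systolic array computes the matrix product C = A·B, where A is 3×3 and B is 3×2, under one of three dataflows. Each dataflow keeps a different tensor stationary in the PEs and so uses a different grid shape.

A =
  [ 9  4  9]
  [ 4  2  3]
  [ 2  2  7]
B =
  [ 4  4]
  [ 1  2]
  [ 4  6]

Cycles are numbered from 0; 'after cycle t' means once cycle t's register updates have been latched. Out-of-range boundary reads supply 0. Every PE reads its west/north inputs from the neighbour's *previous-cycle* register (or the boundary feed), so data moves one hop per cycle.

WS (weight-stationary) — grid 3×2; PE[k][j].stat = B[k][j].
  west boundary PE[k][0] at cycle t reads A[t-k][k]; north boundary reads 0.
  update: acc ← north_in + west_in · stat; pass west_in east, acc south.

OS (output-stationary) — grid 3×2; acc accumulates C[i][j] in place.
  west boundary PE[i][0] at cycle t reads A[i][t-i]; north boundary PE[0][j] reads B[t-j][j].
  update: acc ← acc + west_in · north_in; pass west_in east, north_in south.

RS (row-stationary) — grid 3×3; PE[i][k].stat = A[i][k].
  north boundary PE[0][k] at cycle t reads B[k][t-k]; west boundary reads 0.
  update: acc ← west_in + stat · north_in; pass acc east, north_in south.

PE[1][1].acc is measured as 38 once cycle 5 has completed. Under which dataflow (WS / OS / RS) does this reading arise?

WS (3×2 grid), PE[1][1]:
  cycle 0: PE[1][1] → acc 0, east 0, south 0
  cycle 1: PE[1][1] → acc 0, east 0, south 0
  cycle 2: PE[1][1] → acc 44, east 4, south 44
  cycle 3: PE[1][1] → acc 20, east 2, south 20
  cycle 4: PE[1][1] → acc 12, east 2, south 12
  cycle 5: PE[1][1] → acc 0, east 0, south 0
OS (3×2 grid), PE[1][1]:
  cycle 0: PE[1][1] → acc 0, east 0, south 0
  cycle 1: PE[1][1] → acc 0, east 0, south 0
  cycle 2: PE[1][1] → acc 16, east 4, south 4
  cycle 3: PE[1][1] → acc 20, east 2, south 2
  cycle 4: PE[1][1] → acc 38, east 3, south 6
  cycle 5: PE[1][1] → acc 38, east 0, south 0
RS (3×3 grid), PE[1][1]:
  cycle 0: PE[1][1] → acc 0, east 0, south 0
  cycle 1: PE[1][1] → acc 0, east 0, south 0
  cycle 2: PE[1][1] → acc 18, east 18, south 1
  cycle 3: PE[1][1] → acc 20, east 20, south 2
  cycle 4: PE[1][1] → acc 0, east 0, south 0
  cycle 5: PE[1][1] → acc 0, east 0, south 0

dataflow = OS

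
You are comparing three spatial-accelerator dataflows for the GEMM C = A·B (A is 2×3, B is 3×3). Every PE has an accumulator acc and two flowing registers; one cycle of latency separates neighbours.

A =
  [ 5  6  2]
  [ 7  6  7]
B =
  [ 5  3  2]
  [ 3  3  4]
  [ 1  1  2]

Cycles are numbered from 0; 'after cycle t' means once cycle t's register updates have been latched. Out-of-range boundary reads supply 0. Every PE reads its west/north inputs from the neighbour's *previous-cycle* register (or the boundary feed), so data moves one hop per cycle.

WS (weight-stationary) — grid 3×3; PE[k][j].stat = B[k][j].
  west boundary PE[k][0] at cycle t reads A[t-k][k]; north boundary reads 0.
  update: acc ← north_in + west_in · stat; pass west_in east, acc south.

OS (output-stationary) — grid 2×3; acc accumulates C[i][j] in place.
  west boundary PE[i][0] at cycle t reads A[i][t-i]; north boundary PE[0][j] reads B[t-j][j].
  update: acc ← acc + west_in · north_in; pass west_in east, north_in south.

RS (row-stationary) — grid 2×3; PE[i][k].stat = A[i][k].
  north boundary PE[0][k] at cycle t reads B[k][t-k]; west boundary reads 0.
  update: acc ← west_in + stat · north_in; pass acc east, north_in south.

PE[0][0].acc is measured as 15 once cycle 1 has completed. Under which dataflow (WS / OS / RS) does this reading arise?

dataflow = RS

WS [3×3] PE[0][0] across cycles:
  @0  [0,0]  acc 25  |  →5  ↓25
  @1  [0,0]  acc 35  |  →7  ↓35
OS [2×3] PE[0][0] across cycles:
  @0  [0,0]  acc 25  |  →5  ↓5
  @1  [0,0]  acc 43  |  →6  ↓3
RS [2×3] PE[0][0] across cycles:
  @0  [0,0]  acc 25  |  →25  ↓5
  @1  [0,0]  acc 15  |  →15  ↓3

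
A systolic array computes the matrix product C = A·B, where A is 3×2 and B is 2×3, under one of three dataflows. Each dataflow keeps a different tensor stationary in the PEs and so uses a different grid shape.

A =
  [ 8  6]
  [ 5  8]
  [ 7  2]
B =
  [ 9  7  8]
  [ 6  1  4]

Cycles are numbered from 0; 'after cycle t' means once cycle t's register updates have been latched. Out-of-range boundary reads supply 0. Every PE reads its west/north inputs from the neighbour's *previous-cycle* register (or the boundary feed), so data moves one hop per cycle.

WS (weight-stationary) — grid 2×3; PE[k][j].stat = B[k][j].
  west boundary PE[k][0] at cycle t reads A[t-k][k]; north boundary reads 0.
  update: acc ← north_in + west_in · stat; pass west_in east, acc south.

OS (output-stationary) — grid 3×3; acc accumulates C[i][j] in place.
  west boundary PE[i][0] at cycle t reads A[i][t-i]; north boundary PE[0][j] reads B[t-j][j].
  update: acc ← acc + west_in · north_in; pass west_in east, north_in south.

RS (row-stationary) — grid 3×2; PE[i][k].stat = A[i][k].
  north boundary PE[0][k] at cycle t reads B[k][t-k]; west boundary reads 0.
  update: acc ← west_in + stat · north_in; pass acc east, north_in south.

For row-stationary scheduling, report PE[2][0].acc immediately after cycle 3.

Tracing RS — 3×2 array, target PE[2][0]:
  c0 r1c0: 0 / 0 / 0
  c0 r2c0: 0 / 0 / 0
  c1 r1c0: 45 / 45 / 9
  c1 r2c0: 0 / 0 / 0
  c2 r1c0: 35 / 35 / 7
  c2 r2c0: 63 / 63 / 9
  c3 r1c0: 40 / 40 / 8
  c3 r2c0: 49 / 49 / 7

PE[2][0].acc = 49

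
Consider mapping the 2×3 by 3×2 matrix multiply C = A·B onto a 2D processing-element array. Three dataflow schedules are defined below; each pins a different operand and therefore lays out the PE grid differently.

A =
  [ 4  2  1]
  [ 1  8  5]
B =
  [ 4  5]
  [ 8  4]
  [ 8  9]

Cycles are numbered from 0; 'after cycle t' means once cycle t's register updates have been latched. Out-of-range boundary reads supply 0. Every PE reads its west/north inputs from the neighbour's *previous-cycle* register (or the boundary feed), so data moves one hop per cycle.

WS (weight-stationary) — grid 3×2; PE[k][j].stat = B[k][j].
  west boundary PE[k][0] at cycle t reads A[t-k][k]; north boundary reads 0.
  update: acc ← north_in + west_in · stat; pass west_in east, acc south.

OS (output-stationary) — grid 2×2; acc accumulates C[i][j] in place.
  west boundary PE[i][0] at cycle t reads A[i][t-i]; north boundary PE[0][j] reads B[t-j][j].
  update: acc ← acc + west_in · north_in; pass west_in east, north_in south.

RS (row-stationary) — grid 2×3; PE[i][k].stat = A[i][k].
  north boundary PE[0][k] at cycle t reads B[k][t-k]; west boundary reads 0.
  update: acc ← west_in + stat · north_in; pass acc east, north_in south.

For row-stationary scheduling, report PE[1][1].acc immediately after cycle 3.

PE[1][1].acc = 37

Tracing RS — 2×3 array, target PE[1][1]:
  @0  [0,1]  acc 0  |  →0  ↓0
  @0  [1,0]  acc 0  |  →0  ↓0
  @0  [1,1]  acc 0  |  →0  ↓0
  @1  [0,1]  acc 32  |  →32  ↓8
  @1  [1,0]  acc 4  |  →4  ↓4
  @1  [1,1]  acc 0  |  →0  ↓0
  @2  [0,1]  acc 28  |  →28  ↓4
  @2  [1,0]  acc 5  |  →5  ↓5
  @2  [1,1]  acc 68  |  →68  ↓8
  @3  [0,1]  acc 0  |  →0  ↓0
  @3  [1,0]  acc 0  |  →0  ↓0
  @3  [1,1]  acc 37  |  →37  ↓4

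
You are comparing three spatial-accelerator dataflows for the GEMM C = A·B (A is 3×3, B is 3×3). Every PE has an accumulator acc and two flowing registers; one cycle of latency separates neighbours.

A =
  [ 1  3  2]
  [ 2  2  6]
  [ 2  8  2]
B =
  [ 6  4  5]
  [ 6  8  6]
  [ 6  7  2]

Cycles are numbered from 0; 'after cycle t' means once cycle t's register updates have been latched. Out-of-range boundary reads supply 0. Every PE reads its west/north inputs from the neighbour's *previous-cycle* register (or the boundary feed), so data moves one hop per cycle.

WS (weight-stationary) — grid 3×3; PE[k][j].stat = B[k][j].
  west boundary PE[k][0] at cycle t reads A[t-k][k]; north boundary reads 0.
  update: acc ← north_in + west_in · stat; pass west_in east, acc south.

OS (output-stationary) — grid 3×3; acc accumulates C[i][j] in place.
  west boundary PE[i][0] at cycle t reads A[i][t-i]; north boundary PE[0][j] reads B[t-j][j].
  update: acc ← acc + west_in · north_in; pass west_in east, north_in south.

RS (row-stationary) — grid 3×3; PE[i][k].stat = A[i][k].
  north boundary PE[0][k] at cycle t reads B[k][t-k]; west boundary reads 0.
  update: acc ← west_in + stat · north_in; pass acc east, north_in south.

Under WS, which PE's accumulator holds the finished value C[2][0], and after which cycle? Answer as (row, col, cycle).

(row, col, cycle) = (2, 0, 4)

WS: C[2][0] accumulates in PE[2][0]:
  step 0 · PE2,0: acc=0; fwd→0 fwd↓0
  step 1 · PE2,0: acc=0; fwd→0 fwd↓0
  step 2 · PE2,0: acc=36; fwd→2 fwd↓36
  step 3 · PE2,0: acc=60; fwd→6 fwd↓60
  step 4 · PE2,0: acc=72; fwd→2 fwd↓72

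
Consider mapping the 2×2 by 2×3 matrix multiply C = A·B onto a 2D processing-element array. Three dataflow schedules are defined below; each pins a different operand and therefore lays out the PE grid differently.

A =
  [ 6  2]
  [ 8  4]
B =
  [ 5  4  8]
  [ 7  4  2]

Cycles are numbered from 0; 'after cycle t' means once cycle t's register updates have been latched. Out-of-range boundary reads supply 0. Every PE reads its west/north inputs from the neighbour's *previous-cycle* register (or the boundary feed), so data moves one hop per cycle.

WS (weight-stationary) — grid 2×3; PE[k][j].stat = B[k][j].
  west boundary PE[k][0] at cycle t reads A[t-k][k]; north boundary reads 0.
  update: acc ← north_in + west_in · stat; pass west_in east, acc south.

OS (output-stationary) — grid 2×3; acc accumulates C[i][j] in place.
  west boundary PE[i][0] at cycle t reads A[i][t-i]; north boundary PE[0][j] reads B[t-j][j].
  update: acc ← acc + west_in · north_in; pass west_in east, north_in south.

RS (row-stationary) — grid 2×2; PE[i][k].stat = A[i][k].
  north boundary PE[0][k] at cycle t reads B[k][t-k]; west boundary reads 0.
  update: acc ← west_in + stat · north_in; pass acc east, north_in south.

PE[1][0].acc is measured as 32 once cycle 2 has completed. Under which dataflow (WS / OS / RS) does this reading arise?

WS [2×3] PE[1][0] across cycles:
  after 0 — PE[1][0] acc=0, pass-E 0, pass-S 0
  after 1 — PE[1][0] acc=44, pass-E 2, pass-S 44
  after 2 — PE[1][0] acc=68, pass-E 4, pass-S 68
OS [2×3] PE[1][0] across cycles:
  after 0 — PE[1][0] acc=0, pass-E 0, pass-S 0
  after 1 — PE[1][0] acc=40, pass-E 8, pass-S 5
  after 2 — PE[1][0] acc=68, pass-E 4, pass-S 7
RS [2×2] PE[1][0] across cycles:
  after 0 — PE[1][0] acc=0, pass-E 0, pass-S 0
  after 1 — PE[1][0] acc=40, pass-E 40, pass-S 5
  after 2 — PE[1][0] acc=32, pass-E 32, pass-S 4

dataflow = RS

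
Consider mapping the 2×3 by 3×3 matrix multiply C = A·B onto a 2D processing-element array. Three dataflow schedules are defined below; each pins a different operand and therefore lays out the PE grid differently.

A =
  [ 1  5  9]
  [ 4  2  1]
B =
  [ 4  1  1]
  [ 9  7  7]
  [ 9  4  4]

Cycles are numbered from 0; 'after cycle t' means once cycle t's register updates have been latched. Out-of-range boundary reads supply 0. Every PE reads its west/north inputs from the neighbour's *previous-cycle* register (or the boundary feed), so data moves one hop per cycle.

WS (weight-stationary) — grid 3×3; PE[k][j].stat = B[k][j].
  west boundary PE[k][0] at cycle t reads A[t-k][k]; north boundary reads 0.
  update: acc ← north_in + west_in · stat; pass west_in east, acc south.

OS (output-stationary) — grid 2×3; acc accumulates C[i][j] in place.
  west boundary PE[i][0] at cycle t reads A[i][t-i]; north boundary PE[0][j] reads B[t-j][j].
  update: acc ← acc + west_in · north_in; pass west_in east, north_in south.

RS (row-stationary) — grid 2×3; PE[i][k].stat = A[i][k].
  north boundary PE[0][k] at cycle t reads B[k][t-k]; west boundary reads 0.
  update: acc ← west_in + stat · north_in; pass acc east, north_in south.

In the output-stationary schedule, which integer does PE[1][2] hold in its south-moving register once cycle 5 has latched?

register = 4

OS 2×3: PE[1][2] cycle-by-cycle (with neighbour feeds):
  [0] (0,2) acc=0 (h:0 v:0)
  [0] (1,1) acc=0 (h:0 v:0)
  [0] (1,2) acc=0 (h:0 v:0)
  [1] (0,2) acc=0 (h:0 v:0)
  [1] (1,1) acc=0 (h:0 v:0)
  [1] (1,2) acc=0 (h:0 v:0)
  [2] (0,2) acc=1 (h:1 v:1)
  [2] (1,1) acc=4 (h:4 v:1)
  [2] (1,2) acc=0 (h:0 v:0)
  [3] (0,2) acc=36 (h:5 v:7)
  [3] (1,1) acc=18 (h:2 v:7)
  [3] (1,2) acc=4 (h:4 v:1)
  [4] (0,2) acc=72 (h:9 v:4)
  [4] (1,1) acc=22 (h:1 v:4)
  [4] (1,2) acc=18 (h:2 v:7)
  [5] (0,2) acc=72 (h:0 v:0)
  [5] (1,1) acc=22 (h:0 v:0)
  [5] (1,2) acc=22 (h:1 v:4)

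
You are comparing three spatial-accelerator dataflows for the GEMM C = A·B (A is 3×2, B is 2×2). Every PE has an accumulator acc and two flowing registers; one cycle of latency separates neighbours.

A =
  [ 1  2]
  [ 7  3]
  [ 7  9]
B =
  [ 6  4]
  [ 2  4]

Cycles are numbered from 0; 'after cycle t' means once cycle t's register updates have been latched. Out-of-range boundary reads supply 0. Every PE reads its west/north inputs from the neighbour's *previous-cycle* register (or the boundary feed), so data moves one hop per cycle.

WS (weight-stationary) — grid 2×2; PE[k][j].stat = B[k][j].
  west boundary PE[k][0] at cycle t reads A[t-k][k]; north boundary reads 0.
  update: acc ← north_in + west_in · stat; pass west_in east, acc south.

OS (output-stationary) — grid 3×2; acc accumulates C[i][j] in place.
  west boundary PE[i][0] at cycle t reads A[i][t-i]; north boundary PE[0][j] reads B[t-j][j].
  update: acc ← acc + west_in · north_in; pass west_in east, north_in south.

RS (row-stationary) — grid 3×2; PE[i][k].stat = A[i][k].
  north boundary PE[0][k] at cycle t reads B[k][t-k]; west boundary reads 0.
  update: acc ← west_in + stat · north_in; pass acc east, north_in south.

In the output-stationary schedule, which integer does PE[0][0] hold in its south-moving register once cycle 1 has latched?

OS (3×2). Following PE[0][0] plus its west/north inputs:
  t=0 PE[0][0]: acc=6 h=1 v=6
  t=1 PE[0][0]: acc=10 h=2 v=2

register = 2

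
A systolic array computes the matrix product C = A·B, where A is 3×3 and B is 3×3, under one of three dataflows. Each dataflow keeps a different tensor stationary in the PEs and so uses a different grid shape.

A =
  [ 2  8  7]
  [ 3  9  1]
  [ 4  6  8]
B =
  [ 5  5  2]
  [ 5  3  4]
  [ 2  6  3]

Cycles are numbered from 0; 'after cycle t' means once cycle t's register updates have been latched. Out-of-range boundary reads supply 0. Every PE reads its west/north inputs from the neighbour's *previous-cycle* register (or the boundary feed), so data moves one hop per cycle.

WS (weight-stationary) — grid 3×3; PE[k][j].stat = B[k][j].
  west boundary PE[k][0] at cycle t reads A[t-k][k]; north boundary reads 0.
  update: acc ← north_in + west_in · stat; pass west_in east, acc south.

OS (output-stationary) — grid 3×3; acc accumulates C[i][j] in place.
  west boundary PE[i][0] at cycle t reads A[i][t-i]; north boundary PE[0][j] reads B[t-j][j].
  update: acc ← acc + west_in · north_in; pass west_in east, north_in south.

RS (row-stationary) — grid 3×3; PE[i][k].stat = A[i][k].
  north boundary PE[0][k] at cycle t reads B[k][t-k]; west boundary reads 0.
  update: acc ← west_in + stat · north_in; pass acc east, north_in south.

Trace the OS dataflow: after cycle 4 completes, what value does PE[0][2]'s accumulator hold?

OS 3×3: PE[0][2] cycle-by-cycle (with neighbour feeds):
  cycle 0: PE[0][1] → acc 0, east 0, south 0
  cycle 0: PE[0][2] → acc 0, east 0, south 0
  cycle 1: PE[0][1] → acc 10, east 2, south 5
  cycle 1: PE[0][2] → acc 0, east 0, south 0
  cycle 2: PE[0][1] → acc 34, east 8, south 3
  cycle 2: PE[0][2] → acc 4, east 2, south 2
  cycle 3: PE[0][1] → acc 76, east 7, south 6
  cycle 3: PE[0][2] → acc 36, east 8, south 4
  cycle 4: PE[0][1] → acc 76, east 0, south 0
  cycle 4: PE[0][2] → acc 57, east 7, south 3

PE[0][2].acc = 57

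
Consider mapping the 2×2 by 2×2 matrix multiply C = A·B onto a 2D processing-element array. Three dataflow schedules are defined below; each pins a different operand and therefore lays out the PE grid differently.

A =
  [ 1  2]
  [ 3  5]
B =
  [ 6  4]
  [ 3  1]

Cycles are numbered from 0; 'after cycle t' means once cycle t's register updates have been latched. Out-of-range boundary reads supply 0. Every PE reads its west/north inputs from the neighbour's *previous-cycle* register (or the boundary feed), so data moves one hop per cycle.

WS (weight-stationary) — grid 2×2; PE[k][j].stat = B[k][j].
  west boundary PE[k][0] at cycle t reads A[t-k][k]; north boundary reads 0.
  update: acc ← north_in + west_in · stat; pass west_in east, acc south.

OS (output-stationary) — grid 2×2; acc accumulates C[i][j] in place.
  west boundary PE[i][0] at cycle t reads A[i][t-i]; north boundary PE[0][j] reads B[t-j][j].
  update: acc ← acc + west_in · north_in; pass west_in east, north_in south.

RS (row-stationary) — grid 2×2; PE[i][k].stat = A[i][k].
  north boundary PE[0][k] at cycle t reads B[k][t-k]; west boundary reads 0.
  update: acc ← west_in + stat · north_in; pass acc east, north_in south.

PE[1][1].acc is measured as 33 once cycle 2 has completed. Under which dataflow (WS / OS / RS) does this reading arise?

dataflow = RS

— WS: 2×2; PE[1][1] trace:
  0: (1,1).acc=0  regs=<0,0>
  1: (1,1).acc=0  regs=<0,0>
  2: (1,1).acc=6  regs=<2,6>
— OS: 2×2; PE[1][1] trace:
  0: (1,1).acc=0  regs=<0,0>
  1: (1,1).acc=0  regs=<0,0>
  2: (1,1).acc=12  regs=<3,4>
— RS: 2×2; PE[1][1] trace:
  0: (1,1).acc=0  regs=<0,0>
  1: (1,1).acc=0  regs=<0,0>
  2: (1,1).acc=33  regs=<33,3>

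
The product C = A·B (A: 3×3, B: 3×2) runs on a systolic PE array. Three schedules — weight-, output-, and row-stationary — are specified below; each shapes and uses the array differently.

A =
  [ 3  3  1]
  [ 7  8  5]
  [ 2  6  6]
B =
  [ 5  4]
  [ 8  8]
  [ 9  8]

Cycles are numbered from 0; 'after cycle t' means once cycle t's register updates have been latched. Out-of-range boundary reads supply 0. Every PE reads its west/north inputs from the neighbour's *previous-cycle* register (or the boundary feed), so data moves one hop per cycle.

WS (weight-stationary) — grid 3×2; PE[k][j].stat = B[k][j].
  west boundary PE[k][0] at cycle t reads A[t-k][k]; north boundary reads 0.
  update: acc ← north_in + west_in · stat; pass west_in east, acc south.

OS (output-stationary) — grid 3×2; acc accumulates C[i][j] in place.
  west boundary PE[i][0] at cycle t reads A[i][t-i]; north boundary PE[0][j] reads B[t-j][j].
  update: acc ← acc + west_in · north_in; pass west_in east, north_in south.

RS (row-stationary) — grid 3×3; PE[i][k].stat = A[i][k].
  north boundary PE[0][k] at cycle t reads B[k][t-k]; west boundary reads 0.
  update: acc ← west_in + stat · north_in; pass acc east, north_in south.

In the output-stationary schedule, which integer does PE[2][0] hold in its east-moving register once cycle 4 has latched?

register = 6

OS (3×2). Following PE[2][0] plus its west/north inputs:
  @0  [1,0]  acc 0  |  →0  ↓0
  @0  [2,0]  acc 0  |  →0  ↓0
  @1  [1,0]  acc 35  |  →7  ↓5
  @1  [2,0]  acc 0  |  →0  ↓0
  @2  [1,0]  acc 99  |  →8  ↓8
  @2  [2,0]  acc 10  |  →2  ↓5
  @3  [1,0]  acc 144  |  →5  ↓9
  @3  [2,0]  acc 58  |  →6  ↓8
  @4  [1,0]  acc 144  |  →0  ↓0
  @4  [2,0]  acc 112  |  →6  ↓9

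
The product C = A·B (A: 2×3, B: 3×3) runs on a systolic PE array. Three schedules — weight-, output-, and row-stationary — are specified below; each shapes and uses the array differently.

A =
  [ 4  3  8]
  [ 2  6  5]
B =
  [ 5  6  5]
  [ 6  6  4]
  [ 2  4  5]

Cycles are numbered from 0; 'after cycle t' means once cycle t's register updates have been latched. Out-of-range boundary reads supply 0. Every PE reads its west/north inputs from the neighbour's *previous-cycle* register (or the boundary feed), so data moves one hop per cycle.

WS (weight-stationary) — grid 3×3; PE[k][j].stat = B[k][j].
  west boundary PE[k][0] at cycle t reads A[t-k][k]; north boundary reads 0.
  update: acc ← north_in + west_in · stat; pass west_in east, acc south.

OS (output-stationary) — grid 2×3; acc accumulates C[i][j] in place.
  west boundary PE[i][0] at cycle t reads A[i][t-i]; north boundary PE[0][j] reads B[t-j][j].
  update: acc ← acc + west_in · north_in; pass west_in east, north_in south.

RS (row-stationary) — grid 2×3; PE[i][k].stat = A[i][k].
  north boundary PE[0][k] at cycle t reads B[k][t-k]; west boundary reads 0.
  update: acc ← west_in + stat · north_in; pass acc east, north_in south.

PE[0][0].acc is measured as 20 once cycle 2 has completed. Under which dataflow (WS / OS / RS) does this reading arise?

dataflow = RS

— WS: 3×3; PE[0][0] trace:
  after 0 — PE[0][0] acc=20, pass-E 4, pass-S 20
  after 1 — PE[0][0] acc=10, pass-E 2, pass-S 10
  after 2 — PE[0][0] acc=0, pass-E 0, pass-S 0
— OS: 2×3; PE[0][0] trace:
  after 0 — PE[0][0] acc=20, pass-E 4, pass-S 5
  after 1 — PE[0][0] acc=38, pass-E 3, pass-S 6
  after 2 — PE[0][0] acc=54, pass-E 8, pass-S 2
— RS: 2×3; PE[0][0] trace:
  after 0 — PE[0][0] acc=20, pass-E 20, pass-S 5
  after 1 — PE[0][0] acc=24, pass-E 24, pass-S 6
  after 2 — PE[0][0] acc=20, pass-E 20, pass-S 5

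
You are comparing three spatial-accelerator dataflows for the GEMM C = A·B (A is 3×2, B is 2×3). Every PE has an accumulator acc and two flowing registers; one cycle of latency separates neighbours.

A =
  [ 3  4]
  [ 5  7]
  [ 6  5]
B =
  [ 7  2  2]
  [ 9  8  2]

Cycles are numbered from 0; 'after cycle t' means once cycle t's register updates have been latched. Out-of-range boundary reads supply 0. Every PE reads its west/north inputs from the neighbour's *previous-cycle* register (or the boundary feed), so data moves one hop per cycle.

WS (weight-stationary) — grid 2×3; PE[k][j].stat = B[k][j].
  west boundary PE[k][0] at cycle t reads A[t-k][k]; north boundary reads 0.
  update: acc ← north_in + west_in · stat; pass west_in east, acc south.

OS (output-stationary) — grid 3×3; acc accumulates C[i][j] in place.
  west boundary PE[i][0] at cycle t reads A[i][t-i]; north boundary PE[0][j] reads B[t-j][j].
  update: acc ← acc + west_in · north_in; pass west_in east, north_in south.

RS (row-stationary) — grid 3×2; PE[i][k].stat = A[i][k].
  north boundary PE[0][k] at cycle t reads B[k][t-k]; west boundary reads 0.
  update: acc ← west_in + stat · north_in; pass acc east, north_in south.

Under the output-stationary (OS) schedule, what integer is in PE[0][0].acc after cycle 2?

PE[0][0].acc = 57

OS (3×3). Following PE[0][0] plus its west/north inputs:
  cycle 0: PE[0][0] → acc 21, east 3, south 7
  cycle 1: PE[0][0] → acc 57, east 4, south 9
  cycle 2: PE[0][0] → acc 57, east 0, south 0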